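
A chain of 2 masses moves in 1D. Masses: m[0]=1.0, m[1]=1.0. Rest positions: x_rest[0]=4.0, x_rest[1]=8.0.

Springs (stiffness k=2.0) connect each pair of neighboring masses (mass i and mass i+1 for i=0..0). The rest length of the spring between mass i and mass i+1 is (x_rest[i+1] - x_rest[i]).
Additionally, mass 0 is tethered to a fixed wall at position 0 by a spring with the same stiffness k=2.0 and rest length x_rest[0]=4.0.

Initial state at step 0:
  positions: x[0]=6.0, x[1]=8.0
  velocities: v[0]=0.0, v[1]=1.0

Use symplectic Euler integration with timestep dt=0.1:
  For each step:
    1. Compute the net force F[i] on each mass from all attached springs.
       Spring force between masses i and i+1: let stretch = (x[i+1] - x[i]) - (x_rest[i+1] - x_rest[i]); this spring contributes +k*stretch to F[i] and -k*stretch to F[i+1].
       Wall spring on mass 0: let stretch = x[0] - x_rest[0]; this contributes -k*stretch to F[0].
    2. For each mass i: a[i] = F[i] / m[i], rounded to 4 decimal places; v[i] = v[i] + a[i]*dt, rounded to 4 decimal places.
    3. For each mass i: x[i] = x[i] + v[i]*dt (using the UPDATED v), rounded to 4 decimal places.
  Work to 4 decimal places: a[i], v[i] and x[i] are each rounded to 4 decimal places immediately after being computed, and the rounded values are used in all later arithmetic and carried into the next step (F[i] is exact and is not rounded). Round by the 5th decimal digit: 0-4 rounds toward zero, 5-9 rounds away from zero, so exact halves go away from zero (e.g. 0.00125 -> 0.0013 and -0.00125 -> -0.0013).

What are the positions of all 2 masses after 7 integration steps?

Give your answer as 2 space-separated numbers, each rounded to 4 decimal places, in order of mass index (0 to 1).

Answer: 4.3198 9.4410

Derivation:
Step 0: x=[6.0000 8.0000] v=[0.0000 1.0000]
Step 1: x=[5.9200 8.1400] v=[-0.8000 1.4000]
Step 2: x=[5.7660 8.3156] v=[-1.5400 1.7560]
Step 3: x=[5.5477 8.5202] v=[-2.1833 2.0461]
Step 4: x=[5.2779 8.7454] v=[-2.6983 2.2516]
Step 5: x=[4.9719 8.9812] v=[-3.0604 2.3581]
Step 6: x=[4.6466 9.2168] v=[-3.2529 2.3562]
Step 7: x=[4.3198 9.4410] v=[-3.2682 2.2422]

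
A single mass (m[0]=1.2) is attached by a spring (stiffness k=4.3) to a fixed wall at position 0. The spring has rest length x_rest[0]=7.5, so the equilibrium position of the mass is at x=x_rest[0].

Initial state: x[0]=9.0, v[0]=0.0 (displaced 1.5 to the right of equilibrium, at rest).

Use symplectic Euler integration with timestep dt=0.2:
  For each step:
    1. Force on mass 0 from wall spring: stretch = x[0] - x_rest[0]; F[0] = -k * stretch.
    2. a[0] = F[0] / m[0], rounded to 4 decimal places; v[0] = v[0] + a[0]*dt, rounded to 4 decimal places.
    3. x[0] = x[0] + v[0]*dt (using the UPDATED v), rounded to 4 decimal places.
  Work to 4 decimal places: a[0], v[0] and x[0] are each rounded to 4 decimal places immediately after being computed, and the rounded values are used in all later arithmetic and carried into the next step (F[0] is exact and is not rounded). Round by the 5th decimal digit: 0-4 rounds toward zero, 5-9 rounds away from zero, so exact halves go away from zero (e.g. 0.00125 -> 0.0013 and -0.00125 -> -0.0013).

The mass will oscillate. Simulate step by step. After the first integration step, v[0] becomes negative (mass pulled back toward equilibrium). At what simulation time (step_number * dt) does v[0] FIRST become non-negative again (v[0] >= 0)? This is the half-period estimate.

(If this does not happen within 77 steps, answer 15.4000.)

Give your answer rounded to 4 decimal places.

Answer: 1.8000

Derivation:
Step 0: x=[9.0000] v=[0.0000]
Step 1: x=[8.7850] v=[-1.0750]
Step 2: x=[8.3858] v=[-1.9959]
Step 3: x=[7.8597] v=[-2.6307]
Step 4: x=[7.2820] v=[-2.8885]
Step 5: x=[6.7355] v=[-2.7323]
Step 6: x=[6.2986] v=[-2.1844]
Step 7: x=[6.0339] v=[-1.3234]
Step 8: x=[5.9794] v=[-0.2727]
Step 9: x=[6.1428] v=[0.8171]
First v>=0 after going negative at step 9, time=1.8000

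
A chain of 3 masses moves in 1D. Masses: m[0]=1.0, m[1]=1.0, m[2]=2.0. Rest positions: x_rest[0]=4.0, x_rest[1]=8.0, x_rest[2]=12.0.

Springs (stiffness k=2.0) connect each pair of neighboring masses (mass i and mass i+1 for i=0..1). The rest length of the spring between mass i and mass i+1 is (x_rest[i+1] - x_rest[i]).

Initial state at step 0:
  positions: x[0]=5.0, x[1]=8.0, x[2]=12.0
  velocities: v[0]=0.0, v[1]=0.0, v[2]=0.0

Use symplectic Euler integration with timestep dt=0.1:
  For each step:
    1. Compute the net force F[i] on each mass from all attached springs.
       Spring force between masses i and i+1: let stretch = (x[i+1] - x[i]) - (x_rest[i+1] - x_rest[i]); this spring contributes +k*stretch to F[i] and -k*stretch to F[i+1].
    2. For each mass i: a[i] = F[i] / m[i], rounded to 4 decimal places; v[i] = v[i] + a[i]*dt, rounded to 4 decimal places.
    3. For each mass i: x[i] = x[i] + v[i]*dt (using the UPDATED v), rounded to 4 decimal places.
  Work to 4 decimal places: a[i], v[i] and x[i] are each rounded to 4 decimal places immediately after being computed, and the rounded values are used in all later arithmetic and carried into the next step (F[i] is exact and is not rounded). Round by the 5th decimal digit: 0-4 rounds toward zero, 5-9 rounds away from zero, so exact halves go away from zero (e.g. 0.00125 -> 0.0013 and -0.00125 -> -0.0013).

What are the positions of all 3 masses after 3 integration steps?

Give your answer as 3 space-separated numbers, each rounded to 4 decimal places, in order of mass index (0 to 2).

Step 0: x=[5.0000 8.0000 12.0000] v=[0.0000 0.0000 0.0000]
Step 1: x=[4.9800 8.0200 12.0000] v=[-0.2000 0.2000 0.0000]
Step 2: x=[4.9408 8.0588 12.0002] v=[-0.3920 0.3880 0.0020]
Step 3: x=[4.8840 8.1141 12.0010] v=[-0.5684 0.5527 0.0079]

Answer: 4.8840 8.1141 12.0010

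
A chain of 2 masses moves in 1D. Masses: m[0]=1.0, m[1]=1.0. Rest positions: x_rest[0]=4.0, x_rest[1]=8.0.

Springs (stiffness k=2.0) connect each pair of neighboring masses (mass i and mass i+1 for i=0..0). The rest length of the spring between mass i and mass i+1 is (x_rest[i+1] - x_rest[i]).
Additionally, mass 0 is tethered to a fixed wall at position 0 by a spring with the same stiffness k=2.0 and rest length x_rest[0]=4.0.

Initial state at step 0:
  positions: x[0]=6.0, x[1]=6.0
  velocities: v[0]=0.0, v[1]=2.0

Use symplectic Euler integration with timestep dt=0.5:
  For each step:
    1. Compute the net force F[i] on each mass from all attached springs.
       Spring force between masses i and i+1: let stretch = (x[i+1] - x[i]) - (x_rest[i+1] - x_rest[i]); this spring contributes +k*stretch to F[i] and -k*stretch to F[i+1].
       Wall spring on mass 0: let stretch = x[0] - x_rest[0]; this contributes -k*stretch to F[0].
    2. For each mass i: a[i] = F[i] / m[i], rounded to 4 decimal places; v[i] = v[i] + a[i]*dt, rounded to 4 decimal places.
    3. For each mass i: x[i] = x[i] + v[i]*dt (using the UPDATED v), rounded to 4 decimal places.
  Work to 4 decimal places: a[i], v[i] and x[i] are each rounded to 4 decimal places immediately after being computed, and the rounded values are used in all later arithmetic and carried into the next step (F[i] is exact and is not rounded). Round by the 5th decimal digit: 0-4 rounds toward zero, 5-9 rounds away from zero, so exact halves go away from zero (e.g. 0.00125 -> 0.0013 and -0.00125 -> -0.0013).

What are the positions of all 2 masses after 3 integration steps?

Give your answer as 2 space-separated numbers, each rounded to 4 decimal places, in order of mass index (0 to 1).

Step 0: x=[6.0000 6.0000] v=[0.0000 2.0000]
Step 1: x=[3.0000 9.0000] v=[-6.0000 6.0000]
Step 2: x=[1.5000 11.0000] v=[-3.0000 4.0000]
Step 3: x=[4.0000 10.2500] v=[5.0000 -1.5000]

Answer: 4.0000 10.2500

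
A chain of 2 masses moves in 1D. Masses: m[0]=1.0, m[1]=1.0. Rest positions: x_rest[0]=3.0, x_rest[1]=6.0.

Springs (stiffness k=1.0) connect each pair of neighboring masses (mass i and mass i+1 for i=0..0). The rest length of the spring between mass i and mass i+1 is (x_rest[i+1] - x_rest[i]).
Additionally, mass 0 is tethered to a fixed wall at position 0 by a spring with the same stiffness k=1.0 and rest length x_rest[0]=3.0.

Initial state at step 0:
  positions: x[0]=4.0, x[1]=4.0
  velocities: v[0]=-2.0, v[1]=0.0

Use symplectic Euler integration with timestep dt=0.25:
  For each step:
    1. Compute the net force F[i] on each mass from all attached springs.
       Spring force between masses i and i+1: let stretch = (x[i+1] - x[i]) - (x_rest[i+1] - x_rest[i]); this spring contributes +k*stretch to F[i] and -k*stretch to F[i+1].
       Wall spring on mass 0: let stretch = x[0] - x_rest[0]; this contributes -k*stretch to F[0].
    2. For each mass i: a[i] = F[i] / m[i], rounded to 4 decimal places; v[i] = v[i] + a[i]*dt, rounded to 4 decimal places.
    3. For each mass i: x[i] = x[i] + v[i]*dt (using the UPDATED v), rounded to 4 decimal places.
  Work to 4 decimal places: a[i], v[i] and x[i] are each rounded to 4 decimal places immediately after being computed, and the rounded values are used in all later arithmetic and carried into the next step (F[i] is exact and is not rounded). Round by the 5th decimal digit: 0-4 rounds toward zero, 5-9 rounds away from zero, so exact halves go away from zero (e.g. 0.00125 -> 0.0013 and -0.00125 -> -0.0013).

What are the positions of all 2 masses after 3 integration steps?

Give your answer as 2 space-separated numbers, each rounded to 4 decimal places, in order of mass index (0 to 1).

Step 0: x=[4.0000 4.0000] v=[-2.0000 0.0000]
Step 1: x=[3.2500 4.1875] v=[-3.0000 0.7500]
Step 2: x=[2.3555 4.5039] v=[-3.5781 1.2656]
Step 3: x=[1.4480 4.8735] v=[-3.6299 1.4785]

Answer: 1.4480 4.8735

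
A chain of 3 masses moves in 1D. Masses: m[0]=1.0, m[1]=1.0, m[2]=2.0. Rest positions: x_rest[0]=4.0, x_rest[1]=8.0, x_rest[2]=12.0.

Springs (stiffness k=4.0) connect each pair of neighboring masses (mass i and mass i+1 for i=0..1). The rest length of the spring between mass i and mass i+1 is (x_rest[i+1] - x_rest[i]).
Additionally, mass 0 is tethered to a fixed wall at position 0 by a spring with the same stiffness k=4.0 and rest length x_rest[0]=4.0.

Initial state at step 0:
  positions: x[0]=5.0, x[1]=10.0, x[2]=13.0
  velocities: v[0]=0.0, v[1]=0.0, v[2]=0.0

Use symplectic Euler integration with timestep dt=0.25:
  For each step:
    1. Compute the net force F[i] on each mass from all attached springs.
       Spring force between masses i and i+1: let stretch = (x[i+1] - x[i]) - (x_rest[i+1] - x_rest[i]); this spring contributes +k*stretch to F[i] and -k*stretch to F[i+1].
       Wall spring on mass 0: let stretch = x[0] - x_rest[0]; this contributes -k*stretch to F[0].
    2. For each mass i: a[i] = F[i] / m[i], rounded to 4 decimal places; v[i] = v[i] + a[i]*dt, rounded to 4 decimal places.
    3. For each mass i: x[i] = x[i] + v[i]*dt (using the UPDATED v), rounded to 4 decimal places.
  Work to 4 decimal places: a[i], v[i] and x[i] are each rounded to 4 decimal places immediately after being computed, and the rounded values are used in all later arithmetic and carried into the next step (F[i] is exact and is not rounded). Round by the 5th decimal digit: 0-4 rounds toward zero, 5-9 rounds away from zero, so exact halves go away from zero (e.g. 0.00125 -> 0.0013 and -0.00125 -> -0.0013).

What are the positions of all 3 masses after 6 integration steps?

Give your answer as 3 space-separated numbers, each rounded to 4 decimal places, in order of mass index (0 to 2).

Step 0: x=[5.0000 10.0000 13.0000] v=[0.0000 0.0000 0.0000]
Step 1: x=[5.0000 9.5000 13.1250] v=[0.0000 -2.0000 0.5000]
Step 2: x=[4.8750 8.7813 13.2969] v=[-0.5000 -2.8750 0.6875]
Step 3: x=[4.5078 8.2149 13.4043] v=[-1.4687 -2.2657 0.4297]
Step 4: x=[3.9405 8.0191 13.3631] v=[-2.2694 -0.7834 -0.1650]
Step 5: x=[3.4077 8.1396 13.1539] v=[-2.1313 0.4820 -0.8370]
Step 6: x=[3.2059 8.3307 12.8179] v=[-0.8071 0.7644 -1.3442]

Answer: 3.2059 8.3307 12.8179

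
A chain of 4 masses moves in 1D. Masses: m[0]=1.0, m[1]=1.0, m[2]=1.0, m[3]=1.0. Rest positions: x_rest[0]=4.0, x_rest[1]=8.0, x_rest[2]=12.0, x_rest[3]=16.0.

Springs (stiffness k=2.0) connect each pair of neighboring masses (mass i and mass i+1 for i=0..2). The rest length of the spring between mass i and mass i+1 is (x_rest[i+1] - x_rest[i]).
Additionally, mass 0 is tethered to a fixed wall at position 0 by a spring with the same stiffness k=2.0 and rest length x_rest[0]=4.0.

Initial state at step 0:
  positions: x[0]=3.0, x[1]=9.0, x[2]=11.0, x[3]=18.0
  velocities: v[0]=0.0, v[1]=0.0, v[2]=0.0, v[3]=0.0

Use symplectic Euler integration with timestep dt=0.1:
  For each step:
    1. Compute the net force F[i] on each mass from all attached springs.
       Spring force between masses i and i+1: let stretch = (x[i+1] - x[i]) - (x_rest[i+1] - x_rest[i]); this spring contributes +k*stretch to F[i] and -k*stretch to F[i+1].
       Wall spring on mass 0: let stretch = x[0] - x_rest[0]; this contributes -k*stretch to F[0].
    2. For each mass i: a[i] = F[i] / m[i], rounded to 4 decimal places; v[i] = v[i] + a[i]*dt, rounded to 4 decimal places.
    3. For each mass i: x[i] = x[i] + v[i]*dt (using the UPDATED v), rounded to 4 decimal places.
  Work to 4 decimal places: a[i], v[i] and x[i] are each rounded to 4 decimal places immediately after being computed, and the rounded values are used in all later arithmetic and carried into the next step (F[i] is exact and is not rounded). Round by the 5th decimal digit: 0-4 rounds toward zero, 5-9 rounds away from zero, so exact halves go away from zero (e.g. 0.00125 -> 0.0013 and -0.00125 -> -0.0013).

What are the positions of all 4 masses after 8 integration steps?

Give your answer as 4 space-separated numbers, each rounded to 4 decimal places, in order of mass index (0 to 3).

Step 0: x=[3.0000 9.0000 11.0000 18.0000] v=[0.0000 0.0000 0.0000 0.0000]
Step 1: x=[3.0600 8.9200 11.1000 17.9400] v=[0.6000 -0.8000 1.0000 -0.6000]
Step 2: x=[3.1760 8.7664 11.2932 17.8232] v=[1.1600 -1.5360 1.9320 -1.1680]
Step 3: x=[3.3403 8.5515 11.5665 17.6558] v=[1.6429 -2.1487 2.7326 -1.6740]
Step 4: x=[3.5420 8.2927 11.9013 17.4466] v=[2.0171 -2.5879 3.3475 -2.0919]
Step 5: x=[3.7679 8.0111 12.2748 17.2065] v=[2.2588 -2.8163 3.7348 -2.4010]
Step 6: x=[4.0033 7.7299 12.6616 16.9478] v=[2.3539 -2.8122 3.8684 -2.5873]
Step 7: x=[4.2332 7.4728 13.0355 16.6834] v=[2.2986 -2.5712 3.7393 -2.6445]
Step 8: x=[4.4432 7.2621 13.3711 16.4260] v=[2.0999 -2.1066 3.3563 -2.5741]

Answer: 4.4432 7.2621 13.3711 16.4260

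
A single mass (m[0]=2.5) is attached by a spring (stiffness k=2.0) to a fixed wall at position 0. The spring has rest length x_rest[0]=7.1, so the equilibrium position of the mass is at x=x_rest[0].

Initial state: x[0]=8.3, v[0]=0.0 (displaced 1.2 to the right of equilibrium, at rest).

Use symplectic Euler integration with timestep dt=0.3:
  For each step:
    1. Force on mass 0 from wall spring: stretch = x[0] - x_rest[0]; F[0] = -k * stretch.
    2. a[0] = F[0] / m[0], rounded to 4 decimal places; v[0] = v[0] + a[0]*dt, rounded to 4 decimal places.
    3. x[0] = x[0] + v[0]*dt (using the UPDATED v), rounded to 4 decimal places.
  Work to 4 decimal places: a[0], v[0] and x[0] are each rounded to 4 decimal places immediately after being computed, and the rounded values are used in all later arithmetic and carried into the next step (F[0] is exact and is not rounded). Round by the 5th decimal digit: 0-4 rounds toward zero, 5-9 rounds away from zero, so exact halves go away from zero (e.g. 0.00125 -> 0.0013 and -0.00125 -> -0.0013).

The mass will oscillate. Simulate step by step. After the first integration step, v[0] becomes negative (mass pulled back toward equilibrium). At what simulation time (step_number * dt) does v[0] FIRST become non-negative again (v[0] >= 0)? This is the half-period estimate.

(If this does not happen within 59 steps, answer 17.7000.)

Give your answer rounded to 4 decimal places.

Step 0: x=[8.3000] v=[0.0000]
Step 1: x=[8.2136] v=[-0.2880]
Step 2: x=[8.0470] v=[-0.5553]
Step 3: x=[7.8122] v=[-0.7826]
Step 4: x=[7.5262] v=[-0.9535]
Step 5: x=[7.2095] v=[-1.0558]
Step 6: x=[6.8849] v=[-1.0821]
Step 7: x=[6.5758] v=[-1.0305]
Step 8: x=[6.3044] v=[-0.9047]
Step 9: x=[6.0903] v=[-0.7138]
Step 10: x=[5.9489] v=[-0.4715]
Step 11: x=[5.8903] v=[-0.1952]
Step 12: x=[5.9188] v=[0.0951]
First v>=0 after going negative at step 12, time=3.6000

Answer: 3.6000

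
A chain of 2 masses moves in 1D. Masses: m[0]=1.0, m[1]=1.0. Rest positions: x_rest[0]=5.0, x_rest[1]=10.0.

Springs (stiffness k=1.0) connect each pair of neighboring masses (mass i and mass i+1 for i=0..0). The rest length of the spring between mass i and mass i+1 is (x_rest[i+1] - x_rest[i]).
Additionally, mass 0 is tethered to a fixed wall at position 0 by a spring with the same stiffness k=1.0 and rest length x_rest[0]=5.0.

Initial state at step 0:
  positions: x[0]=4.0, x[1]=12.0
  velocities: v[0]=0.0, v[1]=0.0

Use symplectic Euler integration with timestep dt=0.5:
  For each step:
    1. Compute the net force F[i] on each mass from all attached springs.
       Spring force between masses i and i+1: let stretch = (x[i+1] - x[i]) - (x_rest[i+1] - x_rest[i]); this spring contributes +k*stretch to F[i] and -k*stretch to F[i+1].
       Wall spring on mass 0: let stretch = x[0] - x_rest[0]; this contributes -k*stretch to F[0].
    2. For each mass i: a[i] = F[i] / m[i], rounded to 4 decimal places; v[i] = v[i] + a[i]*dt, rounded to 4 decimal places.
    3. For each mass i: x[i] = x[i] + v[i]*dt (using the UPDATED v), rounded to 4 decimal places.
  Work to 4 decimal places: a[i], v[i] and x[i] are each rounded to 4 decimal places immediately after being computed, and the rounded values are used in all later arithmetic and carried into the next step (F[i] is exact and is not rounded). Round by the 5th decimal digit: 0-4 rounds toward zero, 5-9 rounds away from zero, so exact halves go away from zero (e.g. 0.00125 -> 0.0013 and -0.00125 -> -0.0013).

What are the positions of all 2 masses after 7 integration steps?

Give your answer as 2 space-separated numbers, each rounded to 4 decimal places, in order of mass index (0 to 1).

Answer: 2.8027 10.3984

Derivation:
Step 0: x=[4.0000 12.0000] v=[0.0000 0.0000]
Step 1: x=[5.0000 11.2500] v=[2.0000 -1.5000]
Step 2: x=[6.3125 10.1875] v=[2.6250 -2.1250]
Step 3: x=[7.0157 9.4063] v=[1.4063 -1.5625]
Step 4: x=[6.5626 9.2774] v=[-0.9063 -0.2578]
Step 5: x=[5.1475 9.7198] v=[-2.8302 0.8848]
Step 6: x=[3.5886 10.2692] v=[-3.1178 1.0987]
Step 7: x=[2.8027 10.3984] v=[-1.5718 0.2584]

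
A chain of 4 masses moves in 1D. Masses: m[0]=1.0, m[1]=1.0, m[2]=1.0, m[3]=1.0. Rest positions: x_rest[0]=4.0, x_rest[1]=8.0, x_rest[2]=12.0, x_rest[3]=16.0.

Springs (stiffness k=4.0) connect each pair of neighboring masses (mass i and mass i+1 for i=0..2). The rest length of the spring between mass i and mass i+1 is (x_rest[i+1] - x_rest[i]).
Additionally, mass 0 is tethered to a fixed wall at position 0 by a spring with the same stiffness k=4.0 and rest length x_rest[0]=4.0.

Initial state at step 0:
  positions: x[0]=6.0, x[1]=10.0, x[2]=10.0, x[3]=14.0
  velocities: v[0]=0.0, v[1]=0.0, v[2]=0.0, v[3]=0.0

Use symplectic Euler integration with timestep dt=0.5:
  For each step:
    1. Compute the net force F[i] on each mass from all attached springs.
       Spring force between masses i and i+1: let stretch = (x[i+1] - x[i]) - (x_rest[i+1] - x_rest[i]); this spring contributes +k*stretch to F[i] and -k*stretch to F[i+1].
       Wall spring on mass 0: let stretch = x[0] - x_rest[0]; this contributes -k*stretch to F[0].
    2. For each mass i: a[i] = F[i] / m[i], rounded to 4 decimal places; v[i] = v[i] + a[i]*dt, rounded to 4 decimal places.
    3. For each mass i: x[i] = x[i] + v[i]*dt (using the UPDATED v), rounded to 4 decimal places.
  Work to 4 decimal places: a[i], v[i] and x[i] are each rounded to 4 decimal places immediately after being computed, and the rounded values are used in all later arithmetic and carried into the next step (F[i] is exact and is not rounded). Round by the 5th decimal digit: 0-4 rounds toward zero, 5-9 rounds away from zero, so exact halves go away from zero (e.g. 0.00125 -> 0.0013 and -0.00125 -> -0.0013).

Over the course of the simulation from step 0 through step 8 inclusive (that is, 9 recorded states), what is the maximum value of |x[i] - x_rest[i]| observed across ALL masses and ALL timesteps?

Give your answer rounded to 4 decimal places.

Answer: 4.0000

Derivation:
Step 0: x=[6.0000 10.0000 10.0000 14.0000] v=[0.0000 0.0000 0.0000 0.0000]
Step 1: x=[4.0000 6.0000 14.0000 14.0000] v=[-4.0000 -8.0000 8.0000 0.0000]
Step 2: x=[0.0000 8.0000 10.0000 18.0000] v=[-8.0000 4.0000 -8.0000 8.0000]
Step 3: x=[4.0000 4.0000 12.0000 18.0000] v=[8.0000 -8.0000 4.0000 0.0000]
Step 4: x=[4.0000 8.0000 12.0000 16.0000] v=[0.0000 8.0000 0.0000 -4.0000]
Step 5: x=[4.0000 12.0000 12.0000 14.0000] v=[0.0000 8.0000 0.0000 -4.0000]
Step 6: x=[8.0000 8.0000 14.0000 14.0000] v=[8.0000 -8.0000 4.0000 0.0000]
Step 7: x=[4.0000 10.0000 10.0000 18.0000] v=[-8.0000 4.0000 -8.0000 8.0000]
Step 8: x=[2.0000 6.0000 14.0000 18.0000] v=[-4.0000 -8.0000 8.0000 0.0000]
Max displacement = 4.0000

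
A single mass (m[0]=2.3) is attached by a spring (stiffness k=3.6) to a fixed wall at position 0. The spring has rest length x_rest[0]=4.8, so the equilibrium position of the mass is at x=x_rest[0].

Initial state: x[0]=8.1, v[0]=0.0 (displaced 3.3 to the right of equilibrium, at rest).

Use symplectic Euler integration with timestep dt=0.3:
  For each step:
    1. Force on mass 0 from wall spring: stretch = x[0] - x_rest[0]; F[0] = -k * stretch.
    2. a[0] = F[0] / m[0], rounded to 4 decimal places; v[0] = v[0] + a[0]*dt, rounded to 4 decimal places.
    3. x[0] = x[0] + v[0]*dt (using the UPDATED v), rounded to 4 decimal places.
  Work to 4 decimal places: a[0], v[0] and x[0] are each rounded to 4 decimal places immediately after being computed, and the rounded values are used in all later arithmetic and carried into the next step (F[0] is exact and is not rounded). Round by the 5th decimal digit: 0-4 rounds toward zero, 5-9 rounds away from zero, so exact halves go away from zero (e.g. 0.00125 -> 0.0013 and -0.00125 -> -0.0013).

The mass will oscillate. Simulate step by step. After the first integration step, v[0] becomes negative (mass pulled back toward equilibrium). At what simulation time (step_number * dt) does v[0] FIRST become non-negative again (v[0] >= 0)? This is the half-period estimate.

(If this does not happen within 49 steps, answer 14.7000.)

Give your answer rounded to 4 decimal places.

Answer: 2.7000

Derivation:
Step 0: x=[8.1000] v=[0.0000]
Step 1: x=[7.6351] v=[-1.5496]
Step 2: x=[6.7708] v=[-2.8809]
Step 3: x=[5.6289] v=[-3.8063]
Step 4: x=[4.3703] v=[-4.1955]
Step 5: x=[3.1722] v=[-3.9937]
Step 6: x=[2.2034] v=[-3.2293]
Step 7: x=[1.6004] v=[-2.0100]
Step 8: x=[1.4481] v=[-0.5076]
Step 9: x=[1.7680] v=[1.0664]
First v>=0 after going negative at step 9, time=2.7000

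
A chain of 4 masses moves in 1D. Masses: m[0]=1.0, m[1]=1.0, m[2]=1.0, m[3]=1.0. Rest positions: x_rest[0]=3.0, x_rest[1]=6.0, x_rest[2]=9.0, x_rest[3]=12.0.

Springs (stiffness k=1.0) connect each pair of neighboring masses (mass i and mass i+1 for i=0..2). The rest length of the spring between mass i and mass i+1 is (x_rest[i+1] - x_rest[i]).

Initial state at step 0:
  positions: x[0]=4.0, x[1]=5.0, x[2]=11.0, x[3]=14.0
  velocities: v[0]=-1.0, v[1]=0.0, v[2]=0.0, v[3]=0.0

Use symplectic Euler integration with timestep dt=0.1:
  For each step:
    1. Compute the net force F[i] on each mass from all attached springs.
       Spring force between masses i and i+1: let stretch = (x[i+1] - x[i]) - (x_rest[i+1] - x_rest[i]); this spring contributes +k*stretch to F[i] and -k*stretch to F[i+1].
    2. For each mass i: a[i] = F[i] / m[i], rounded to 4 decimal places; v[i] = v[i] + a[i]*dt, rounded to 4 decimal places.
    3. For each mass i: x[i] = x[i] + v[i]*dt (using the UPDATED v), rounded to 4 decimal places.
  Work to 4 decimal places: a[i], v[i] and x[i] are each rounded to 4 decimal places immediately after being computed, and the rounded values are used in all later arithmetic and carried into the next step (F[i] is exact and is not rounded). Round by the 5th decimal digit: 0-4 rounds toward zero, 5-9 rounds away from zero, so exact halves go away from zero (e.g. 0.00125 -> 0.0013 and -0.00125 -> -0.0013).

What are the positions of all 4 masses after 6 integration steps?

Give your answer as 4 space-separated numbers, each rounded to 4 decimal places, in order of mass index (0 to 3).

Answer: 3.0612 5.9157 10.4432 13.9802

Derivation:
Step 0: x=[4.0000 5.0000 11.0000 14.0000] v=[-1.0000 0.0000 0.0000 0.0000]
Step 1: x=[3.8800 5.0500 10.9700 14.0000] v=[-1.2000 0.5000 -0.3000 0.0000]
Step 2: x=[3.7417 5.1475 10.9111 13.9997] v=[-1.3830 0.9750 -0.5890 -0.0030]
Step 3: x=[3.5875 5.2886 10.8255 13.9985] v=[-1.5424 1.4108 -0.8565 -0.0119]
Step 4: x=[3.4203 5.4680 10.7162 13.9956] v=[-1.6723 1.7944 -1.0929 -0.0292]
Step 5: x=[3.2436 5.6795 10.5872 13.9899] v=[-1.7675 2.1145 -1.2898 -0.0571]
Step 6: x=[3.0612 5.9157 10.4432 13.9802] v=[-1.8239 2.3617 -1.4403 -0.0974]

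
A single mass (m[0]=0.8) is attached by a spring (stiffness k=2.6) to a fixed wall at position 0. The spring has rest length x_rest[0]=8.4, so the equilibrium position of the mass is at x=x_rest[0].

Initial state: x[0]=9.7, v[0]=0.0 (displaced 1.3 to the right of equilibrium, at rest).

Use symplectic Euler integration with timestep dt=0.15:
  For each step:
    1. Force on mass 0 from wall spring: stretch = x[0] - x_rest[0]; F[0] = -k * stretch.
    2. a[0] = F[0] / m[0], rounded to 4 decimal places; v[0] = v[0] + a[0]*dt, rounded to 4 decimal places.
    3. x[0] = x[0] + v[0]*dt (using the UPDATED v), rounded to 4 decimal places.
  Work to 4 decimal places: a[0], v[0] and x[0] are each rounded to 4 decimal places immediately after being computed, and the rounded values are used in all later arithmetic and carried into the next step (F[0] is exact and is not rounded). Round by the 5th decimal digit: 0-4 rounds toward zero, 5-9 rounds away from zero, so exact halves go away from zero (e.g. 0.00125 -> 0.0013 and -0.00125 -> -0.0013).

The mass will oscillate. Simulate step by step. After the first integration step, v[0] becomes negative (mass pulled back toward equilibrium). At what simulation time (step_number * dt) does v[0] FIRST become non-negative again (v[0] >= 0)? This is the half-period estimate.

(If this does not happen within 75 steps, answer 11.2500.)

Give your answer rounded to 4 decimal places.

Answer: 1.8000

Derivation:
Step 0: x=[9.7000] v=[0.0000]
Step 1: x=[9.6049] v=[-0.6338]
Step 2: x=[9.4217] v=[-1.2212]
Step 3: x=[9.1638] v=[-1.7193]
Step 4: x=[8.8500] v=[-2.0917]
Step 5: x=[8.5033] v=[-2.3111]
Step 6: x=[8.1491] v=[-2.3615]
Step 7: x=[7.8132] v=[-2.2392]
Step 8: x=[7.5202] v=[-1.9531]
Step 9: x=[7.2916] v=[-1.5242]
Step 10: x=[7.1440] v=[-0.9839]
Step 11: x=[7.0883] v=[-0.3716]
Step 12: x=[7.1285] v=[0.2679]
First v>=0 after going negative at step 12, time=1.8000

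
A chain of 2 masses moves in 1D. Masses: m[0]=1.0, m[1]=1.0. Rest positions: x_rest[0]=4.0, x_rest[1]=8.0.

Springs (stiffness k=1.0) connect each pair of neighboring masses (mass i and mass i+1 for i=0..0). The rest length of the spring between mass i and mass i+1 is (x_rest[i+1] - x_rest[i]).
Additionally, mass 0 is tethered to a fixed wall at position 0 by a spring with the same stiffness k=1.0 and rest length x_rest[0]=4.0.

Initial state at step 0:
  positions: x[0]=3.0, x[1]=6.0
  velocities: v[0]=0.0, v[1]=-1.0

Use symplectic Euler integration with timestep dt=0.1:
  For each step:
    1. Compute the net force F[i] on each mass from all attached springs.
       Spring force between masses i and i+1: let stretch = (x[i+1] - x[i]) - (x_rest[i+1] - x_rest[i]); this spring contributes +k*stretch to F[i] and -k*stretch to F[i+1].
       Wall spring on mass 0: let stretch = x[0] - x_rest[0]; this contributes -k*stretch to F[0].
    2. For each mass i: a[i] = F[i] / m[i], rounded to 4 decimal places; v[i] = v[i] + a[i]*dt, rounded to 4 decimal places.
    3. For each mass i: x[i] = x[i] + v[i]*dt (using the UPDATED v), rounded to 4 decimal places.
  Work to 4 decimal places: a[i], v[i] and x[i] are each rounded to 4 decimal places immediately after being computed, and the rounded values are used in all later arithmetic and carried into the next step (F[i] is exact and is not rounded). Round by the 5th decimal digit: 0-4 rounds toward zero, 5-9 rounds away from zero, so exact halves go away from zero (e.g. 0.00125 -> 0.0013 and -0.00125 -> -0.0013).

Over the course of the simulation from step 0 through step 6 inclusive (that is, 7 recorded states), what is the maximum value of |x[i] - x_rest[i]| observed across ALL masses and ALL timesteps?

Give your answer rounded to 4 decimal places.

Answer: 2.3630

Derivation:
Step 0: x=[3.0000 6.0000] v=[0.0000 -1.0000]
Step 1: x=[3.0000 5.9100] v=[0.0000 -0.9000]
Step 2: x=[2.9991 5.8309] v=[-0.0090 -0.7910]
Step 3: x=[2.9965 5.7635] v=[-0.0257 -0.6742]
Step 4: x=[2.9916 5.7084] v=[-0.0487 -0.5509]
Step 5: x=[2.9840 5.6661] v=[-0.0762 -0.4226]
Step 6: x=[2.9734 5.6370] v=[-0.1064 -0.2908]
Max displacement = 2.3630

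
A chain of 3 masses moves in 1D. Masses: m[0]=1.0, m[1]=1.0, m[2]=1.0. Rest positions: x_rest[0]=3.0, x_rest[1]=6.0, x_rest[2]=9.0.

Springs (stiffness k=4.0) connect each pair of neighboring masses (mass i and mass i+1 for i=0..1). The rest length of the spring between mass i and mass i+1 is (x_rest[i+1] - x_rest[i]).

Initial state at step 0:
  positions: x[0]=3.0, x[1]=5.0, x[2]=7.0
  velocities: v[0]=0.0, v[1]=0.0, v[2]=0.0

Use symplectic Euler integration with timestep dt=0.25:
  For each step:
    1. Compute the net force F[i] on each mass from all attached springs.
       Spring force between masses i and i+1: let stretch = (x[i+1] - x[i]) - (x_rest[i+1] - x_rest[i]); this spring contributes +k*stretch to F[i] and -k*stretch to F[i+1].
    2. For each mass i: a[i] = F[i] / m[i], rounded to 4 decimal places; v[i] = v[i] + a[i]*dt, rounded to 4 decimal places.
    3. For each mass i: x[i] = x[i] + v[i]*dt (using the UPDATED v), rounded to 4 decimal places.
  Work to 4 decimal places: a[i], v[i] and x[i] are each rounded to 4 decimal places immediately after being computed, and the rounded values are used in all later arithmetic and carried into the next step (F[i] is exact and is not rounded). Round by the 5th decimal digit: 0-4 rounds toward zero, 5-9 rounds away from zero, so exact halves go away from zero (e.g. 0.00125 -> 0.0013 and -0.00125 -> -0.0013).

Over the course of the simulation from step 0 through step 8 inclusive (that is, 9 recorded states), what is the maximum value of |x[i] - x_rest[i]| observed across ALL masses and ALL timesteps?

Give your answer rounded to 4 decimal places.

Step 0: x=[3.0000 5.0000 7.0000] v=[0.0000 0.0000 0.0000]
Step 1: x=[2.7500 5.0000 7.2500] v=[-1.0000 0.0000 1.0000]
Step 2: x=[2.3125 5.0000 7.6875] v=[-1.7500 0.0000 1.7500]
Step 3: x=[1.7969 5.0000 8.2031] v=[-2.0625 0.0000 2.0625]
Step 4: x=[1.3321 5.0000 8.6680] v=[-1.8594 0.0000 1.8594]
Step 5: x=[1.0342 5.0000 8.9659] v=[-1.1915 0.0001 1.1914]
Step 6: x=[0.9778 5.0001 9.0223] v=[-0.2257 0.0002 0.2255]
Step 7: x=[1.1770 5.0001 8.8231] v=[0.7966 0.0001 -0.7967]
Step 8: x=[1.5819 5.0001 8.4182] v=[1.6197 0.0000 -1.6197]
Max displacement = 2.0222

Answer: 2.0222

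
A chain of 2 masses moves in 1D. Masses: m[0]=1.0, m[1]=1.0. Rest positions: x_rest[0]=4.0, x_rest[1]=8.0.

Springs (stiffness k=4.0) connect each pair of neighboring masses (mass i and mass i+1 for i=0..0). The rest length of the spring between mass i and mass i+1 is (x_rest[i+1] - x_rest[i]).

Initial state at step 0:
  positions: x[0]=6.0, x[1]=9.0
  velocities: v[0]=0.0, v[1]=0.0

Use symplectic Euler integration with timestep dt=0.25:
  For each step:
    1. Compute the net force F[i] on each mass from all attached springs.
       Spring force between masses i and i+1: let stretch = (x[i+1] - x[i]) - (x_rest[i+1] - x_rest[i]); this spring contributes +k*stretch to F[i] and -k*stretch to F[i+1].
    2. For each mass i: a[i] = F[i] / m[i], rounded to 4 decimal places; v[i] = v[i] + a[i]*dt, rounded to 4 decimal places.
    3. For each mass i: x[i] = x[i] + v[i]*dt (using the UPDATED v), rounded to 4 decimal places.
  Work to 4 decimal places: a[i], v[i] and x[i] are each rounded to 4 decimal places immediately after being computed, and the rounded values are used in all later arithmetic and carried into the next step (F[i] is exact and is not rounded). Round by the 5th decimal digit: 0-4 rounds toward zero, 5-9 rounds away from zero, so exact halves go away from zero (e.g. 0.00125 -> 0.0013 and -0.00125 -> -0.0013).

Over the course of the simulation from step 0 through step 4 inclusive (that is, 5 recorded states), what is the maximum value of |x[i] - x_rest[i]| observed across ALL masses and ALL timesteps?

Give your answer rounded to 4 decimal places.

Answer: 2.0313

Derivation:
Step 0: x=[6.0000 9.0000] v=[0.0000 0.0000]
Step 1: x=[5.7500 9.2500] v=[-1.0000 1.0000]
Step 2: x=[5.3750 9.6250] v=[-1.5000 1.5000]
Step 3: x=[5.0625 9.9375] v=[-1.2500 1.2500]
Step 4: x=[4.9688 10.0313] v=[-0.3750 0.3750]
Max displacement = 2.0313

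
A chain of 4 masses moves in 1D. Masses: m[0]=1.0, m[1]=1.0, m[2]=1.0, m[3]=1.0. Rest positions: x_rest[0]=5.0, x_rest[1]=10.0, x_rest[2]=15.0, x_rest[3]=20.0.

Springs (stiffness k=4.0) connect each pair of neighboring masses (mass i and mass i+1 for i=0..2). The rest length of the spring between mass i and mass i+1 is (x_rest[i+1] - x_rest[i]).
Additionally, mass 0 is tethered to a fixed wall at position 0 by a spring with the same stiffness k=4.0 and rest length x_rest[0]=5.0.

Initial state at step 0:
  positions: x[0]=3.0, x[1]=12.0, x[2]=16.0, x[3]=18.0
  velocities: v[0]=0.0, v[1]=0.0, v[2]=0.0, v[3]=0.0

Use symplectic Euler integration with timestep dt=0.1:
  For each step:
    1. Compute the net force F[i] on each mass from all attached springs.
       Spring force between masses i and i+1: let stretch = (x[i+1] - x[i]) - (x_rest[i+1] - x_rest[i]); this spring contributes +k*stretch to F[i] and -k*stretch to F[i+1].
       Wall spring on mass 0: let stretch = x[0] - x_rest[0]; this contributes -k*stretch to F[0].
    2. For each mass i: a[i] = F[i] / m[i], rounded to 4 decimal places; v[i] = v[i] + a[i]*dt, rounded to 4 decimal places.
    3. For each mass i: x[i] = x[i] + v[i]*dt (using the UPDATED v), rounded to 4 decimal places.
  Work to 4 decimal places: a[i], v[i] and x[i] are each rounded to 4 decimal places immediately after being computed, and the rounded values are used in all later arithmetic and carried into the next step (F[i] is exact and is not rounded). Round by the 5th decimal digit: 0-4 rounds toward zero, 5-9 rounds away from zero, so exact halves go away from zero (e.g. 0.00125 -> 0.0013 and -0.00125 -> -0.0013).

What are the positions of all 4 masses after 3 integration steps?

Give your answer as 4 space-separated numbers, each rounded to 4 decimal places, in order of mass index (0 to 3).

Answer: 4.3071 10.9093 15.5363 18.6805

Derivation:
Step 0: x=[3.0000 12.0000 16.0000 18.0000] v=[0.0000 0.0000 0.0000 0.0000]
Step 1: x=[3.2400 11.8000 15.9200 18.1200] v=[2.4000 -2.0000 -0.8000 1.2000]
Step 2: x=[3.6928 11.4224 15.7632 18.3520] v=[4.5280 -3.7760 -1.5680 2.3200]
Step 3: x=[4.3071 10.9093 15.5363 18.6805] v=[6.1427 -5.1315 -2.2688 3.2845]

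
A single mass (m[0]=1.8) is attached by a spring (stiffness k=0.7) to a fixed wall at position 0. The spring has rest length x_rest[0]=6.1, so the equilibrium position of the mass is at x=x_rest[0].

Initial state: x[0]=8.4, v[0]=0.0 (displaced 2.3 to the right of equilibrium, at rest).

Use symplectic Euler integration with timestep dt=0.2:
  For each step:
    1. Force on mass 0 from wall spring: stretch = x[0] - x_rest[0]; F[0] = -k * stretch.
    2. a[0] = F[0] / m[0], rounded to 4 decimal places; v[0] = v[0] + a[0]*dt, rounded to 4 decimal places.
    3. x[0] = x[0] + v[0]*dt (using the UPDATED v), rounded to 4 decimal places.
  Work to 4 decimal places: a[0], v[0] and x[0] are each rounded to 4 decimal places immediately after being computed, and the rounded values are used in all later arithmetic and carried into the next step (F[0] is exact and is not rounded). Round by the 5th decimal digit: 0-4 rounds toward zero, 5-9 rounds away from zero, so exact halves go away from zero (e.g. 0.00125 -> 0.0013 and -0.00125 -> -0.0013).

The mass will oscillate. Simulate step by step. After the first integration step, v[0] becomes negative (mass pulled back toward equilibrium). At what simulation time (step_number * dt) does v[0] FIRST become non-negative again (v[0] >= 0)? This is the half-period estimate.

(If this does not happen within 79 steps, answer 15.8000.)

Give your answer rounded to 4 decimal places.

Answer: 5.2000

Derivation:
Step 0: x=[8.4000] v=[0.0000]
Step 1: x=[8.3642] v=[-0.1789]
Step 2: x=[8.2932] v=[-0.3550]
Step 3: x=[8.1881] v=[-0.5256]
Step 4: x=[8.0505] v=[-0.6880]
Step 5: x=[7.8826] v=[-0.8397]
Step 6: x=[7.6869] v=[-0.9783]
Step 7: x=[7.4666] v=[-1.1017]
Step 8: x=[7.2250] v=[-1.2080]
Step 9: x=[6.9659] v=[-1.2955]
Step 10: x=[6.6933] v=[-1.3628]
Step 11: x=[6.4115] v=[-1.4089]
Step 12: x=[6.1249] v=[-1.4331]
Step 13: x=[5.8379] v=[-1.4350]
Step 14: x=[5.5550] v=[-1.4146]
Step 15: x=[5.2806] v=[-1.3722]
Step 16: x=[5.0189] v=[-1.3085]
Step 17: x=[4.7740] v=[-1.2244]
Step 18: x=[4.5497] v=[-1.1213]
Step 19: x=[4.3496] v=[-1.0007]
Step 20: x=[4.1767] v=[-0.8646]
Step 21: x=[4.0337] v=[-0.7150]
Step 22: x=[3.9228] v=[-0.5543]
Step 23: x=[3.8458] v=[-0.3850]
Step 24: x=[3.8039] v=[-0.2097]
Step 25: x=[3.7977] v=[-0.0311]
Step 26: x=[3.8273] v=[0.1480]
First v>=0 after going negative at step 26, time=5.2000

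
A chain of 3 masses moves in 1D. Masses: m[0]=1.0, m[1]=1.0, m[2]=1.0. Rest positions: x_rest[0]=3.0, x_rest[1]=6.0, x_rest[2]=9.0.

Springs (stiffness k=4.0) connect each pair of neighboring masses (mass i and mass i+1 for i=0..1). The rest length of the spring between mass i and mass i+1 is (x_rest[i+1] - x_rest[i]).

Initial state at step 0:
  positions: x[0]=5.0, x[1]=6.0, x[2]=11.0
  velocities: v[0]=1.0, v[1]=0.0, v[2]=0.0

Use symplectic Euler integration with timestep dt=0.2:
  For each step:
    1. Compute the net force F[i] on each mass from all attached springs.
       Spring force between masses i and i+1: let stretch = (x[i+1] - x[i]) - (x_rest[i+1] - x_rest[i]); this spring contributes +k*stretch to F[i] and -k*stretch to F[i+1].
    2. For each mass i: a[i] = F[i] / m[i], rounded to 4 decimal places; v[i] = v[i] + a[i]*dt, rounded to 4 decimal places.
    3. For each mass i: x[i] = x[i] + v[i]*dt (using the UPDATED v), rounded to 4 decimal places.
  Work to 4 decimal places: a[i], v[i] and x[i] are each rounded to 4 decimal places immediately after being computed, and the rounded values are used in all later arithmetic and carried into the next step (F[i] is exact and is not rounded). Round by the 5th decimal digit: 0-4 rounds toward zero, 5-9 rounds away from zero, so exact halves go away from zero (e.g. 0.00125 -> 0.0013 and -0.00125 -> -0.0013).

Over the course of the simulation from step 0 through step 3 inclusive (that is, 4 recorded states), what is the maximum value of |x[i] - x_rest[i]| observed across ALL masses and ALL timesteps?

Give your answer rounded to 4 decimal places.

Step 0: x=[5.0000 6.0000 11.0000] v=[1.0000 0.0000 0.0000]
Step 1: x=[4.8800 6.6400 10.6800] v=[-0.6000 3.2000 -1.6000]
Step 2: x=[4.5616 7.6448 10.1936] v=[-1.5920 5.0240 -2.4320]
Step 3: x=[4.2565 8.5641 9.7794] v=[-1.5254 4.5965 -2.0710]
Max displacement = 2.5641

Answer: 2.5641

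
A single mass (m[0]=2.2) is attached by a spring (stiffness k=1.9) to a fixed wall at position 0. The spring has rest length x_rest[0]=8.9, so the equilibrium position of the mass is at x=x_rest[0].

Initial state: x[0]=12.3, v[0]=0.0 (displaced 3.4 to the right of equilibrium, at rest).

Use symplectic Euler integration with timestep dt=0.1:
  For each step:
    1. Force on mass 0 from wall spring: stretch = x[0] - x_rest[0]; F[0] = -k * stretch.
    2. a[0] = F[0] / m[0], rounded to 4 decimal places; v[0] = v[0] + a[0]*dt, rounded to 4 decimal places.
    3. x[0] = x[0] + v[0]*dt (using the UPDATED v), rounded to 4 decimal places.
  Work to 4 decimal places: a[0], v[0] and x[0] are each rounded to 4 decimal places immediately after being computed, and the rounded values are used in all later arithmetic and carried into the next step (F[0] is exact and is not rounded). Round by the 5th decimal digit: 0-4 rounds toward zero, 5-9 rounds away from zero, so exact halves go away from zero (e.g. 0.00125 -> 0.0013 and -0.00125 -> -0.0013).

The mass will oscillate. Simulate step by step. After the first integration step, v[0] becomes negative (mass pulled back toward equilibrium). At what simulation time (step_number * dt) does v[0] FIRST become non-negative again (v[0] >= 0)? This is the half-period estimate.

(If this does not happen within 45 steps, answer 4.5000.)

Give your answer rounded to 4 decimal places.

Answer: 3.4000

Derivation:
Step 0: x=[12.3000] v=[0.0000]
Step 1: x=[12.2706] v=[-0.2936]
Step 2: x=[12.2121] v=[-0.5847]
Step 3: x=[12.1250] v=[-0.8708]
Step 4: x=[12.0101] v=[-1.1493]
Step 5: x=[11.8683] v=[-1.4179]
Step 6: x=[11.7009] v=[-1.6743]
Step 7: x=[11.5093] v=[-1.9162]
Step 8: x=[11.2951] v=[-2.1416]
Step 9: x=[11.0603] v=[-2.3485]
Step 10: x=[10.8068] v=[-2.5351]
Step 11: x=[10.5368] v=[-2.6998]
Step 12: x=[10.2527] v=[-2.8412]
Step 13: x=[9.9569] v=[-2.9580]
Step 14: x=[9.6520] v=[-3.0493]
Step 15: x=[9.3406] v=[-3.1143]
Step 16: x=[9.0254] v=[-3.1524]
Step 17: x=[8.7091] v=[-3.1632]
Step 18: x=[8.3944] v=[-3.1467]
Step 19: x=[8.0841] v=[-3.1030]
Step 20: x=[7.7809] v=[-3.0325]
Step 21: x=[7.4873] v=[-2.9359]
Step 22: x=[7.2059] v=[-2.8139]
Step 23: x=[6.9391] v=[-2.6676]
Step 24: x=[6.6893] v=[-2.4983]
Step 25: x=[6.4586] v=[-2.3074]
Step 26: x=[6.2489] v=[-2.0966]
Step 27: x=[6.0621] v=[-1.8676]
Step 28: x=[5.8999] v=[-1.6225]
Step 29: x=[5.7636] v=[-1.3634]
Step 30: x=[5.6544] v=[-1.0925]
Step 31: x=[5.5732] v=[-0.8122]
Step 32: x=[5.5207] v=[-0.5249]
Step 33: x=[5.4974] v=[-0.2331]
Step 34: x=[5.5035] v=[0.0608]
First v>=0 after going negative at step 34, time=3.4000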